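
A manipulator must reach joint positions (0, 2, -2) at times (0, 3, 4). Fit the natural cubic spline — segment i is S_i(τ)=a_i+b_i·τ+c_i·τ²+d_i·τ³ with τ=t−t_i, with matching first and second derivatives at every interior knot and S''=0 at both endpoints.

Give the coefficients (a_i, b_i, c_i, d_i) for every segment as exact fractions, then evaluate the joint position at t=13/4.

Δ: Δ0=2/3, Δ1=-4
row 1: diag=8, rhs=-28; c'=1/8, d'=-7/2
back: M1=-7/2
M: M0=0, M1=-7/2, M2=0
seg 0: a=0, c=M0/2=0, d=(M1−M0)/(6·3)=-7/36, b=Δ0−h0·(2M0+M1)/6=29/12
seg 1: a=2, c=M1/2=-7/4, d=(M2−M1)/(6·1)=7/12, b=Δ1−h1·(2M1+M2)/6=-17/6
t_q=13/4 → seg 1, τ=1/4; S=2+-17/6·τ+-7/4·τ²+7/12·τ³=305/256

  seg 0: a=0 b=29/12 c=0 d=-7/36
  seg 1: a=2 b=-17/6 c=-7/4 d=7/12
S(13/4) = 305/256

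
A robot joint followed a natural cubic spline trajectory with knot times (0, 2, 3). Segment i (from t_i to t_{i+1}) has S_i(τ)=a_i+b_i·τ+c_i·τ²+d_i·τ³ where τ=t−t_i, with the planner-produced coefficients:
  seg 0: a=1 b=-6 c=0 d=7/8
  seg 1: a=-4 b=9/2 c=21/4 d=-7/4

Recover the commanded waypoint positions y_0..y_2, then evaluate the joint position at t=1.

y_0 = S_0(0) = a_0 = 1
y_1 = S_1(0) = a_1 = -4
y_2 = S_1(1) = 4
t_q=1 is in segment 0 (τ=1); S_0(τ)=-33/8

y_0=1 y_1=-4 y_2=4
S(1) = -33/8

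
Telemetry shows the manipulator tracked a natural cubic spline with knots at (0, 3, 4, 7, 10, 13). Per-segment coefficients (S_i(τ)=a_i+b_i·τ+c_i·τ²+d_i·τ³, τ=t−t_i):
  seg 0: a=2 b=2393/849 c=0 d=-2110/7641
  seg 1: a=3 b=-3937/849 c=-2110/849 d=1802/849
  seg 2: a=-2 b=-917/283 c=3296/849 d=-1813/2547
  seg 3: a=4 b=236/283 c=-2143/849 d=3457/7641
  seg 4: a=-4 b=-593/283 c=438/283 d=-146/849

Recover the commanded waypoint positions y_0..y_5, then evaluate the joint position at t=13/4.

y_0 = S_0(0) = a_0 = 2
y_1 = S_1(0) = a_1 = 3
y_2 = S_2(0) = a_2 = -2
y_3 = S_3(0) = a_3 = 4
y_4 = S_4(0) = a_4 = -4
y_5 = S_4(3) = -1
t_q=13/4 is in segment 1 (τ=1/4); S_1(τ)=15563/9056

y_0=2 y_1=3 y_2=-2 y_3=4 y_4=-4 y_5=-1
S(13/4) = 15563/9056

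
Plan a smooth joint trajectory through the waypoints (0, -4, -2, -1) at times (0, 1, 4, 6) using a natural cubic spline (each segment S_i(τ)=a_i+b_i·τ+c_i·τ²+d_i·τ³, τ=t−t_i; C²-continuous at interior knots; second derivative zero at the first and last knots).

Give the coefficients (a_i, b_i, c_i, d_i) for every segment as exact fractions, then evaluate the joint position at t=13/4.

Δ: Δ0=-4, Δ1=2/3, Δ2=1/2
row 1: diag=8, rhs=28; c'=3/8, d'=7/2
row 2: denom=10−3·3/8=71/8; d'=(-1−3·7/2)/(71/8)=-92/71
back: M2=-92/71
back: M1=7/2−3/8·-92/71=283/71
M: M0=0, M1=283/71, M2=-92/71, M3=0
seg 0: a=0, c=M0/2=0, d=(M1−M0)/(6·1)=283/426, b=Δ0−h0·(2M0+M1)/6=-1987/426
seg 1: a=-4, c=M1/2=283/142, d=(M2−M1)/(6·3)=-125/426, b=Δ1−h1·(2M1+M2)/6=-569/213
seg 2: a=-2, c=M2/2=-46/71, d=(M3−M2)/(6·2)=23/213, b=Δ2−h2·(2M2+M3)/6=581/426
t_q=13/4 → seg 1, τ=9/4; S=-4+-569/213·τ+283/142·τ²+-125/426·τ³=-29659/9088

  seg 0: a=0 b=-1987/426 c=0 d=283/426
  seg 1: a=-4 b=-569/213 c=283/142 d=-125/426
  seg 2: a=-2 b=581/426 c=-46/71 d=23/213
S(13/4) = -29659/9088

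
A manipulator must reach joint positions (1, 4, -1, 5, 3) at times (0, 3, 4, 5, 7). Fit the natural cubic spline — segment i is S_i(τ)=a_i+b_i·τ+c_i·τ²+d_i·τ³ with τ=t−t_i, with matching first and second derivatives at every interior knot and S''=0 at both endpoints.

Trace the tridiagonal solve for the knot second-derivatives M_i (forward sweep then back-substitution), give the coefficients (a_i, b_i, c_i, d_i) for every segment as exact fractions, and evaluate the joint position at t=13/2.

Δ: Δ0=1, Δ1=-5, Δ2=6, Δ3=-1
row 1: diag=8, rhs=-36; c'=1/8, d'=-9/2
row 2: denom=4−1·1/8=31/8; d'=(66−1·-9/2)/(31/8)=564/31
row 3: denom=6−1·8/31=178/31; d'=(-42−1·564/31)/(178/31)=-933/89
back: M3=-933/89
back: M2=564/31−8/31·-933/89=1860/89
back: M1=-9/2−1/8·1860/89=-633/89
M: M0=0, M1=-633/89, M2=1860/89, M3=-933/89, M4=0
seg 0: a=1, c=M0/2=0, d=(M1−M0)/(6·3)=-211/534, b=Δ0−h0·(2M0+M1)/6=811/178
seg 1: a=4, c=M1/2=-633/178, d=(M2−M1)/(6·1)=831/178, b=Δ1−h1·(2M1+M2)/6=-544/89
seg 2: a=-1, c=M2/2=930/89, d=(M3−M2)/(6·1)=-931/178, b=Δ2−h2·(2M2+M3)/6=139/178
seg 3: a=5, c=M3/2=-933/178, d=(M4−M3)/(6·2)=311/356, b=Δ3−h3·(2M3+M4)/6=533/89
t_q=13/2 → seg 3, τ=3/2; S=5+533/89·τ+-933/178·τ²+311/356·τ³=14633/2848

  seg 0: a=1 b=811/178 c=0 d=-211/534
  seg 1: a=4 b=-544/89 c=-633/178 d=831/178
  seg 2: a=-1 b=139/178 c=930/89 d=-931/178
  seg 3: a=5 b=533/89 c=-933/178 d=311/356
S(13/2) = 14633/2848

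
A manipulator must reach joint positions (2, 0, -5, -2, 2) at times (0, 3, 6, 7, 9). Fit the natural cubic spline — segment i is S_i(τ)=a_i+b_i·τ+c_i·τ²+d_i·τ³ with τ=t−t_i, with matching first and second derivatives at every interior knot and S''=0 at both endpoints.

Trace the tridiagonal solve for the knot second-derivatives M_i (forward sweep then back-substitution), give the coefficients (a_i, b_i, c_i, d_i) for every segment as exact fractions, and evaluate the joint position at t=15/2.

Δ: Δ0=-2/3, Δ1=-5/3, Δ2=3, Δ3=2
row 1: diag=12, rhs=-6; c'=1/4, d'=-1/2
row 2: denom=8−3·1/4=29/4; d'=(28−3·-1/2)/(29/4)=118/29
row 3: denom=6−1·4/29=170/29; d'=(-6−1·118/29)/(170/29)=-146/85
back: M3=-146/85
back: M2=118/29−4/29·-146/85=366/85
back: M1=-1/2−1/4·366/85=-134/85
M: M0=0, M1=-134/85, M2=366/85, M3=-146/85, M4=0
seg 0: a=2, c=M0/2=0, d=(M1−M0)/(6·3)=-67/765, b=Δ0−h0·(2M0+M1)/6=31/255
seg 1: a=0, c=M1/2=-67/85, d=(M2−M1)/(6·3)=50/153, b=Δ1−h1·(2M1+M2)/6=-572/255
seg 2: a=-5, c=M2/2=183/85, d=(M3−M2)/(6·1)=-256/255, b=Δ2−h2·(2M2+M3)/6=472/255
seg 3: a=-2, c=M3/2=-73/85, d=(M4−M3)/(6·2)=73/510, b=Δ3−h3·(2M3+M4)/6=802/255
t_q=15/2 → seg 3, τ=1/2; S=-2+802/255·τ+-73/85·τ²+73/510·τ³=-849/1360

  seg 0: a=2 b=31/255 c=0 d=-67/765
  seg 1: a=0 b=-572/255 c=-67/85 d=50/153
  seg 2: a=-5 b=472/255 c=183/85 d=-256/255
  seg 3: a=-2 b=802/255 c=-73/85 d=73/510
S(15/2) = -849/1360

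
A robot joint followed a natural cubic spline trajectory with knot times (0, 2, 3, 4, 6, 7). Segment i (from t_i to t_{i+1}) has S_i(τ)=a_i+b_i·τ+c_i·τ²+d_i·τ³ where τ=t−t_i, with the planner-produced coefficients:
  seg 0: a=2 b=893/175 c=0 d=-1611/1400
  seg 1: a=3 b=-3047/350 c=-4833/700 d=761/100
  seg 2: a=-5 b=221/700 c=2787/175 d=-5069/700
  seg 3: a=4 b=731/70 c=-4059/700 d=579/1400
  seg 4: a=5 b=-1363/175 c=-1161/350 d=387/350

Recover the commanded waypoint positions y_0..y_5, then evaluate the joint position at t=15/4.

y_0=2 y_1=3 y_2=-5 y_3=4 y_4=5 y_5=-5
S(15/4) = 51073/44800

y_0 = S_0(0) = a_0 = 2
y_1 = S_1(0) = a_1 = 3
y_2 = S_2(0) = a_2 = -5
y_3 = S_3(0) = a_3 = 4
y_4 = S_4(0) = a_4 = 5
y_5 = S_4(1) = -5
t_q=15/4 is in segment 2 (τ=3/4); S_2(τ)=51073/44800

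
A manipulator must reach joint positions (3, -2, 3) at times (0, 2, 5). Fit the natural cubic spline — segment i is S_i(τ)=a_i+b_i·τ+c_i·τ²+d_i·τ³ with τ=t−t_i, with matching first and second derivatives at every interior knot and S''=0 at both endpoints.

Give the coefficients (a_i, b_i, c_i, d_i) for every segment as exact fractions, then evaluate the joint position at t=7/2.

Δ: Δ0=-5/2, Δ1=5/3
row 1: diag=10, rhs=25; c'=3/10, d'=5/2
back: M1=5/2
M: M0=0, M1=5/2, M2=0
seg 0: a=3, c=M0/2=0, d=(M1−M0)/(6·2)=5/24, b=Δ0−h0·(2M0+M1)/6=-10/3
seg 1: a=-2, c=M1/2=5/4, d=(M2−M1)/(6·3)=-5/36, b=Δ1−h1·(2M1+M2)/6=-5/6
t_q=7/2 → seg 1, τ=3/2; S=-2+-5/6·τ+5/4·τ²+-5/36·τ³=-29/32

  seg 0: a=3 b=-10/3 c=0 d=5/24
  seg 1: a=-2 b=-5/6 c=5/4 d=-5/36
S(7/2) = -29/32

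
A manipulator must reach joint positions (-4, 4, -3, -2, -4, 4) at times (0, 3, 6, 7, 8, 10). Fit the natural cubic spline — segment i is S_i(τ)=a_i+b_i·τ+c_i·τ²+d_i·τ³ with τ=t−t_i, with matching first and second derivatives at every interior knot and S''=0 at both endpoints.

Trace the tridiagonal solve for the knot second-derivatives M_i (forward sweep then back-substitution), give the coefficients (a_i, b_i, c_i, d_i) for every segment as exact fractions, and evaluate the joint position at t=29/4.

Δ: Δ0=8/3, Δ1=-7/3, Δ2=1, Δ3=-2, Δ4=4
row 1: diag=12, rhs=-30; c'=1/4, d'=-5/2
row 2: denom=8−3·1/4=29/4; d'=(20−3·-5/2)/(29/4)=110/29
row 3: denom=4−1·4/29=112/29; d'=(-18−1·110/29)/(112/29)=-79/14
row 4: denom=6−1·29/112=643/112; d'=(36−1·-79/14)/(643/112)=4664/643
back: M4=4664/643
back: M3=-79/14−29/112·4664/643=-4836/643
back: M2=110/29−4/29·-4836/643=3106/643
back: M1=-5/2−1/4·3106/643=-2384/643
M: M0=0, M1=-2384/643, M2=3106/643, M3=-4836/643, M4=4664/643, M5=0
seg 0: a=-4, c=M0/2=0, d=(M1−M0)/(6·3)=-1192/5787, b=Δ0−h0·(2M0+M1)/6=8720/1929
seg 1: a=4, c=M1/2=-1192/643, d=(M2−M1)/(6·3)=305/643, b=Δ1−h1·(2M1+M2)/6=-2008/1929
seg 2: a=-3, c=M2/2=1553/643, d=(M3−M2)/(6·1)=-3971/1929, b=Δ2−h2·(2M2+M3)/6=1241/1929
seg 3: a=-2, c=M3/2=-2418/643, d=(M4−M3)/(6·1)=4750/1929, b=Δ3−h3·(2M3+M4)/6=-1354/1929
seg 4: a=-4, c=M4/2=2332/643, d=(M5−M4)/(6·2)=-1166/1929, b=Δ4−h4·(2M4+M5)/6=-1612/1929
t_q=29/4 → seg 3, τ=1/4; S=-2+-1354/1929·τ+-2418/643·τ²+4750/1929·τ³=-48807/20576

  seg 0: a=-4 b=8720/1929 c=0 d=-1192/5787
  seg 1: a=4 b=-2008/1929 c=-1192/643 d=305/643
  seg 2: a=-3 b=1241/1929 c=1553/643 d=-3971/1929
  seg 3: a=-2 b=-1354/1929 c=-2418/643 d=4750/1929
  seg 4: a=-4 b=-1612/1929 c=2332/643 d=-1166/1929
S(29/4) = -48807/20576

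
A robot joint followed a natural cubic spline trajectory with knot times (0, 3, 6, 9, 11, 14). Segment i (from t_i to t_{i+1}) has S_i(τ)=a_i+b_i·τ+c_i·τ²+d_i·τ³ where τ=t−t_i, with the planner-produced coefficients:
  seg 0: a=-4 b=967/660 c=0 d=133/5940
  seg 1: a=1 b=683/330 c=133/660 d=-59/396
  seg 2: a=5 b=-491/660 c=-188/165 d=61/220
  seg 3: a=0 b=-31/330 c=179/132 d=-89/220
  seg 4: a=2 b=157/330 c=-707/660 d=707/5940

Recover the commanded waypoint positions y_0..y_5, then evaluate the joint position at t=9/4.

y_0=-4 y_1=1 y_2=5 y_3=0 y_4=2 y_5=-3
S(9/4) = -6313/14080

y_0 = S_0(0) = a_0 = -4
y_1 = S_1(0) = a_1 = 1
y_2 = S_2(0) = a_2 = 5
y_3 = S_3(0) = a_3 = 0
y_4 = S_4(0) = a_4 = 2
y_5 = S_4(3) = -3
t_q=9/4 is in segment 0 (τ=9/4); S_0(τ)=-6313/14080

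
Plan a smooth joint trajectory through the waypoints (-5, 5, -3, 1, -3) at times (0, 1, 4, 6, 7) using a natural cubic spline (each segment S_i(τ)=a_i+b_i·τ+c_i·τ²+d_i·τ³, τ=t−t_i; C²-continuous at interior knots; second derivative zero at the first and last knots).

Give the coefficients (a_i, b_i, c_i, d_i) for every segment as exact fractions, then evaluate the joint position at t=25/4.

  seg 0: a=-5 b=7154/591 c=0 d=-1244/591
  seg 1: a=5 b=3422/591 c=-1244/197 d=2066/1773
  seg 2: a=-3 b=-376/591 c=822/197 d=-1687/1182
  seg 3: a=1 b=-634/591 c=-865/197 d=865/591
S(25/4) = 6055/12608

Δ: Δ0=10, Δ1=-8/3, Δ2=2, Δ3=-4
row 1: diag=8, rhs=-76; c'=3/8, d'=-19/2
row 2: denom=10−3·3/8=71/8; d'=(28−3·-19/2)/(71/8)=452/71
row 3: denom=6−2·16/71=394/71; d'=(-36−2·452/71)/(394/71)=-1730/197
back: M3=-1730/197
back: M2=452/71−16/71·-1730/197=1644/197
back: M1=-19/2−3/8·1644/197=-2488/197
M: M0=0, M1=-2488/197, M2=1644/197, M3=-1730/197, M4=0
seg 0: a=-5, c=M0/2=0, d=(M1−M0)/(6·1)=-1244/591, b=Δ0−h0·(2M0+M1)/6=7154/591
seg 1: a=5, c=M1/2=-1244/197, d=(M2−M1)/(6·3)=2066/1773, b=Δ1−h1·(2M1+M2)/6=3422/591
seg 2: a=-3, c=M2/2=822/197, d=(M3−M2)/(6·2)=-1687/1182, b=Δ2−h2·(2M2+M3)/6=-376/591
seg 3: a=1, c=M3/2=-865/197, d=(M4−M3)/(6·1)=865/591, b=Δ3−h3·(2M3+M4)/6=-634/591
t_q=25/4 → seg 3, τ=1/4; S=1+-634/591·τ+-865/197·τ²+865/591·τ³=6055/12608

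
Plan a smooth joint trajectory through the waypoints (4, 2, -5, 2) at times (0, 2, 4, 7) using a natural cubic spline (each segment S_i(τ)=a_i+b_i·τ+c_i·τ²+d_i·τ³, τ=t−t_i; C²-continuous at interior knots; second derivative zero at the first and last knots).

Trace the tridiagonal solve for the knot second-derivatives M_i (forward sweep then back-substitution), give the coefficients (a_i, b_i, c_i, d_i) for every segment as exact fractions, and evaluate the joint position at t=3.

  seg 0: a=4 b=-2/57 c=0 d=-55/228
  seg 1: a=2 b=-167/57 c=-55/38 d=265/456
  seg 2: a=-5 b=-199/114 c=155/76 d=-155/684
S(3) = -273/152

Δ: Δ0=-1, Δ1=-7/2, Δ2=7/3
row 1: diag=8, rhs=-15; c'=1/4, d'=-15/8
row 2: denom=10−2·1/4=19/2; d'=(35−2·-15/8)/(19/2)=155/38
back: M2=155/38
back: M1=-15/8−1/4·155/38=-55/19
M: M0=0, M1=-55/19, M2=155/38, M3=0
seg 0: a=4, c=M0/2=0, d=(M1−M0)/(6·2)=-55/228, b=Δ0−h0·(2M0+M1)/6=-2/57
seg 1: a=2, c=M1/2=-55/38, d=(M2−M1)/(6·2)=265/456, b=Δ1−h1·(2M1+M2)/6=-167/57
seg 2: a=-5, c=M2/2=155/76, d=(M3−M2)/(6·3)=-155/684, b=Δ2−h2·(2M2+M3)/6=-199/114
t_q=3 → seg 1, τ=1; S=2+-167/57·τ+-55/38·τ²+265/456·τ³=-273/152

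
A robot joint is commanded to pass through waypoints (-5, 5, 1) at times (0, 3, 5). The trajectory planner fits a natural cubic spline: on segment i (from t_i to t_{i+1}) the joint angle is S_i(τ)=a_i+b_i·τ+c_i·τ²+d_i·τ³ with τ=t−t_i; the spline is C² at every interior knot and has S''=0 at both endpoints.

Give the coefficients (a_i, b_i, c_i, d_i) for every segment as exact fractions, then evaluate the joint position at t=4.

Δ: Δ0=10/3, Δ1=-2
row 1: diag=10, rhs=-32; c'=1/5, d'=-16/5
back: M1=-16/5
M: M0=0, M1=-16/5, M2=0
seg 0: a=-5, c=M0/2=0, d=(M1−M0)/(6·3)=-8/45, b=Δ0−h0·(2M0+M1)/6=74/15
seg 1: a=5, c=M1/2=-8/5, d=(M2−M1)/(6·2)=4/15, b=Δ1−h1·(2M1+M2)/6=2/15
t_q=4 → seg 1, τ=1; S=5+2/15·τ+-8/5·τ²+4/15·τ³=19/5

  seg 0: a=-5 b=74/15 c=0 d=-8/45
  seg 1: a=5 b=2/15 c=-8/5 d=4/15
S(4) = 19/5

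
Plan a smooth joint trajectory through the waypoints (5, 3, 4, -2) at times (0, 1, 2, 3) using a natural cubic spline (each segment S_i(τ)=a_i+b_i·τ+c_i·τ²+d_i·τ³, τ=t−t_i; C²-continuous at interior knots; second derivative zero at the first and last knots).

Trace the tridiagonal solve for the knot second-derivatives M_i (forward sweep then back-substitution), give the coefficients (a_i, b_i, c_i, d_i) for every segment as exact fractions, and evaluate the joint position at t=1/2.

  seg 0: a=5 b=-49/15 c=0 d=19/15
  seg 1: a=3 b=8/15 c=19/5 d=-10/3
  seg 2: a=4 b=-28/15 c=-31/5 d=31/15
S(1/2) = 141/40

Δ: Δ0=-2, Δ1=1, Δ2=-6
row 1: diag=4, rhs=18; c'=1/4, d'=9/2
row 2: denom=4−1·1/4=15/4; d'=(-42−1·9/2)/(15/4)=-62/5
back: M2=-62/5
back: M1=9/2−1/4·-62/5=38/5
M: M0=0, M1=38/5, M2=-62/5, M3=0
seg 0: a=5, c=M0/2=0, d=(M1−M0)/(6·1)=19/15, b=Δ0−h0·(2M0+M1)/6=-49/15
seg 1: a=3, c=M1/2=19/5, d=(M2−M1)/(6·1)=-10/3, b=Δ1−h1·(2M1+M2)/6=8/15
seg 2: a=4, c=M2/2=-31/5, d=(M3−M2)/(6·1)=31/15, b=Δ2−h2·(2M2+M3)/6=-28/15
t_q=1/2 → seg 0, τ=1/2; S=5+-49/15·τ+0·τ²+19/15·τ³=141/40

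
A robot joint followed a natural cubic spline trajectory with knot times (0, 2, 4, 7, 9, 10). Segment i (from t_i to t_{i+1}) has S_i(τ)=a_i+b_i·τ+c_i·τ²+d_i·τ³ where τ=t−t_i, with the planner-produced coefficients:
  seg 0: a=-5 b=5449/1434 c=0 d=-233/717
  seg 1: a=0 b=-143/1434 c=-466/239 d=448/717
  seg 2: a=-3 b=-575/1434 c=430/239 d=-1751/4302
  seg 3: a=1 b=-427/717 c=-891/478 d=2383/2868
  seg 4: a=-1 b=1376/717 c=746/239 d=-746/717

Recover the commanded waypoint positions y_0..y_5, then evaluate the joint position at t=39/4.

y_0=-5 y_1=0 y_2=-3 y_3=1 y_4=-1 y_5=3
S(39/4) = 13431/7648

y_0 = S_0(0) = a_0 = -5
y_1 = S_1(0) = a_1 = 0
y_2 = S_2(0) = a_2 = -3
y_3 = S_3(0) = a_3 = 1
y_4 = S_4(0) = a_4 = -1
y_5 = S_4(1) = 3
t_q=39/4 is in segment 4 (τ=3/4); S_4(τ)=13431/7648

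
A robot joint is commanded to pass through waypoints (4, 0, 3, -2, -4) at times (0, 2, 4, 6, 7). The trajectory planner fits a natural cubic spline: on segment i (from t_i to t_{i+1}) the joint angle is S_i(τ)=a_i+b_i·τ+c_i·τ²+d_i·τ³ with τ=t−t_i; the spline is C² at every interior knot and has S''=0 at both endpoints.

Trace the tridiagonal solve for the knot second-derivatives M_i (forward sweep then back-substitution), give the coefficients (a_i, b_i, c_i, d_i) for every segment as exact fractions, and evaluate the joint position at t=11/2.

Δ: Δ0=-2, Δ1=3/2, Δ2=-5/2, Δ3=-2
row 1: diag=8, rhs=21; c'=1/4, d'=21/8
row 2: denom=8−2·1/4=15/2; d'=(-24−2·21/8)/(15/2)=-39/10
row 3: denom=6−2·4/15=82/15; d'=(3−2·-39/10)/(82/15)=81/41
back: M3=81/41
back: M2=-39/10−4/15·81/41=-363/82
back: M1=21/8−1/4·-363/82=153/41
M: M0=0, M1=153/41, M2=-363/82, M3=81/41, M4=0
seg 0: a=4, c=M0/2=0, d=(M1−M0)/(6·2)=51/164, b=Δ0−h0·(2M0+M1)/6=-133/41
seg 1: a=0, c=M1/2=153/82, d=(M2−M1)/(6·2)=-223/328, b=Δ1−h1·(2M1+M2)/6=20/41
seg 2: a=3, c=M2/2=-363/164, d=(M3−M2)/(6·2)=175/328, b=Δ2−h2·(2M2+M3)/6=-17/82
seg 3: a=-2, c=M3/2=81/82, d=(M4−M3)/(6·1)=-27/82, b=Δ3−h3·(2M3+M4)/6=-109/41
t_q=11/2 → seg 2, τ=3/2; S=3+-17/82·τ+-363/164·τ²+175/328·τ³=-1287/2624

  seg 0: a=4 b=-133/41 c=0 d=51/164
  seg 1: a=0 b=20/41 c=153/82 d=-223/328
  seg 2: a=3 b=-17/82 c=-363/164 d=175/328
  seg 3: a=-2 b=-109/41 c=81/82 d=-27/82
S(11/2) = -1287/2624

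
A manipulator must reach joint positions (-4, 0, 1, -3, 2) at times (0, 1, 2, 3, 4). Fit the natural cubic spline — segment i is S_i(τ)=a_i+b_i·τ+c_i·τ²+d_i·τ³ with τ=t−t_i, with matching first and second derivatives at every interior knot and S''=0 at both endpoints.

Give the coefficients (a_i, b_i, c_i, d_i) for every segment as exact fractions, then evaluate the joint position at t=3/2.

Δ: Δ0=4, Δ1=1, Δ2=-4, Δ3=5
row 1: diag=4, rhs=-18; c'=1/4, d'=-9/2
row 2: denom=4−1·1/4=15/4; d'=(-30−1·-9/2)/(15/4)=-34/5
row 3: denom=4−1·4/15=56/15; d'=(54−1·-34/5)/(56/15)=114/7
back: M3=114/7
back: M2=-34/5−4/15·114/7=-78/7
back: M1=-9/2−1/4·-78/7=-12/7
M: M0=0, M1=-12/7, M2=-78/7, M3=114/7, M4=0
seg 0: a=-4, c=M0/2=0, d=(M1−M0)/(6·1)=-2/7, b=Δ0−h0·(2M0+M1)/6=30/7
seg 1: a=0, c=M1/2=-6/7, d=(M2−M1)/(6·1)=-11/7, b=Δ1−h1·(2M1+M2)/6=24/7
seg 2: a=1, c=M2/2=-39/7, d=(M3−M2)/(6·1)=32/7, b=Δ2−h2·(2M2+M3)/6=-3
seg 3: a=-3, c=M3/2=57/7, d=(M4−M3)/(6·1)=-19/7, b=Δ3−h3·(2M3+M4)/6=-3/7
t_q=3/2 → seg 1, τ=1/2; S=0+24/7·τ+-6/7·τ²+-11/7·τ³=73/56

  seg 0: a=-4 b=30/7 c=0 d=-2/7
  seg 1: a=0 b=24/7 c=-6/7 d=-11/7
  seg 2: a=1 b=-3 c=-39/7 d=32/7
  seg 3: a=-3 b=-3/7 c=57/7 d=-19/7
S(3/2) = 73/56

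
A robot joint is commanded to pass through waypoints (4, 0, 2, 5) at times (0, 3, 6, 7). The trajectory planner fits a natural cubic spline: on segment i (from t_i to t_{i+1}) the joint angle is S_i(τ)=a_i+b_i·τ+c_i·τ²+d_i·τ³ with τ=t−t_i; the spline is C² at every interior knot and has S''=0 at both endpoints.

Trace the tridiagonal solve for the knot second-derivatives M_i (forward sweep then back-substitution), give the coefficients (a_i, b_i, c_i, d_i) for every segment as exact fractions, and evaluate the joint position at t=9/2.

Δ: Δ0=-4/3, Δ1=2/3, Δ2=3
row 1: diag=12, rhs=12; c'=1/4, d'=1
row 2: denom=8−3·1/4=29/4; d'=(14−3·1)/(29/4)=44/29
back: M2=44/29
back: M1=1−1/4·44/29=18/29
M: M0=0, M1=18/29, M2=44/29, M3=0
seg 0: a=4, c=M0/2=0, d=(M1−M0)/(6·3)=1/29, b=Δ0−h0·(2M0+M1)/6=-143/87
seg 1: a=0, c=M1/2=9/29, d=(M2−M1)/(6·3)=13/261, b=Δ1−h1·(2M1+M2)/6=-62/87
seg 2: a=2, c=M2/2=22/29, d=(M3−M2)/(6·1)=-22/87, b=Δ2−h2·(2M2+M3)/6=217/87
t_q=9/2 → seg 1, τ=3/2; S=0+-62/87·τ+9/29·τ²+13/261·τ³=-47/232

  seg 0: a=4 b=-143/87 c=0 d=1/29
  seg 1: a=0 b=-62/87 c=9/29 d=13/261
  seg 2: a=2 b=217/87 c=22/29 d=-22/87
S(9/2) = -47/232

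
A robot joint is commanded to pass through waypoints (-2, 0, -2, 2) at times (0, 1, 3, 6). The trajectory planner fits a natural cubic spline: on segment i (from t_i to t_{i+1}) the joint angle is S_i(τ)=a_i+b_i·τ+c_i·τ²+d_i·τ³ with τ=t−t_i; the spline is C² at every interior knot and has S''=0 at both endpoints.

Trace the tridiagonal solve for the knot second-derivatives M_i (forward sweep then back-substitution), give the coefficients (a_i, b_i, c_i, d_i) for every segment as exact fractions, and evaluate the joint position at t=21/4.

Δ: Δ0=2, Δ1=-1, Δ2=4/3
row 1: diag=6, rhs=-18; c'=1/3, d'=-3
row 2: denom=10−2·1/3=28/3; d'=(14−2·-3)/(28/3)=15/7
back: M2=15/7
back: M1=-3−1/3·15/7=-26/7
M: M0=0, M1=-26/7, M2=15/7, M3=0
seg 0: a=-2, c=M0/2=0, d=(M1−M0)/(6·1)=-13/21, b=Δ0−h0·(2M0+M1)/6=55/21
seg 1: a=0, c=M1/2=-13/7, d=(M2−M1)/(6·2)=41/84, b=Δ1−h1·(2M1+M2)/6=16/21
seg 2: a=-2, c=M2/2=15/14, d=(M3−M2)/(6·3)=-5/42, b=Δ2−h2·(2M2+M3)/6=-17/21
t_q=21/4 → seg 2, τ=9/4; S=-2+-17/21·τ+15/14·τ²+-5/42·τ³=221/896

  seg 0: a=-2 b=55/21 c=0 d=-13/21
  seg 1: a=0 b=16/21 c=-13/7 d=41/84
  seg 2: a=-2 b=-17/21 c=15/14 d=-5/42
S(21/4) = 221/896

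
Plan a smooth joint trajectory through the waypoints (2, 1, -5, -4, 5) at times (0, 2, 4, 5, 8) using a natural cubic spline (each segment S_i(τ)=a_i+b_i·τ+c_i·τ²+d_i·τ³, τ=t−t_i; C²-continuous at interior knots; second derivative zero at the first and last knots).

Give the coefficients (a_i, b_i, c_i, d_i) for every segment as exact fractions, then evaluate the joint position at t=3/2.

  seg 0: a=2 b=183/344 c=0 d=-355/1376
  seg 1: a=1 b=-441/172 c=-1065/688 d=915/1376
  seg 2: a=-5 b=-267/344 c=105/43 d=-229/344
  seg 3: a=-4 b=363/172 c=153/344 d=-17/344
S(3/2) = 21215/11008

Δ: Δ0=-1/2, Δ1=-3, Δ2=1, Δ3=3
row 1: diag=8, rhs=-15; c'=1/4, d'=-15/8
row 2: denom=6−2·1/4=11/2; d'=(24−2·-15/8)/(11/2)=111/22
row 3: denom=8−1·2/11=86/11; d'=(12−1·111/22)/(86/11)=153/172
back: M3=153/172
back: M2=111/22−2/11·153/172=210/43
back: M1=-15/8−1/4·210/43=-1065/344
M: M0=0, M1=-1065/344, M2=210/43, M3=153/172, M4=0
seg 0: a=2, c=M0/2=0, d=(M1−M0)/(6·2)=-355/1376, b=Δ0−h0·(2M0+M1)/6=183/344
seg 1: a=1, c=M1/2=-1065/688, d=(M2−M1)/(6·2)=915/1376, b=Δ1−h1·(2M1+M2)/6=-441/172
seg 2: a=-5, c=M2/2=105/43, d=(M3−M2)/(6·1)=-229/344, b=Δ2−h2·(2M2+M3)/6=-267/344
seg 3: a=-4, c=M3/2=153/344, d=(M4−M3)/(6·3)=-17/344, b=Δ3−h3·(2M3+M4)/6=363/172
t_q=3/2 → seg 0, τ=3/2; S=2+183/344·τ+0·τ²+-355/1376·τ³=21215/11008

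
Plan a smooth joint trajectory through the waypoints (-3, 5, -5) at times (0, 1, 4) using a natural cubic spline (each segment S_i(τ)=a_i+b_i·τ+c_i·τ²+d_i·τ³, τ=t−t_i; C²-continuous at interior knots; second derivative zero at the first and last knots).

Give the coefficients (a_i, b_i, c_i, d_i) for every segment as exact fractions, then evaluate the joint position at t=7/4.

Δ: Δ0=8, Δ1=-10/3
row 1: diag=8, rhs=-68; c'=3/8, d'=-17/2
back: M1=-17/2
M: M0=0, M1=-17/2, M2=0
seg 0: a=-3, c=M0/2=0, d=(M1−M0)/(6·1)=-17/12, b=Δ0−h0·(2M0+M1)/6=113/12
seg 1: a=5, c=M1/2=-17/4, d=(M2−M1)/(6·3)=17/36, b=Δ1−h1·(2M1+M2)/6=31/6
t_q=7/4 → seg 1, τ=3/4; S=5+31/6·τ+-17/4·τ²+17/36·τ³=1711/256

  seg 0: a=-3 b=113/12 c=0 d=-17/12
  seg 1: a=5 b=31/6 c=-17/4 d=17/36
S(7/4) = 1711/256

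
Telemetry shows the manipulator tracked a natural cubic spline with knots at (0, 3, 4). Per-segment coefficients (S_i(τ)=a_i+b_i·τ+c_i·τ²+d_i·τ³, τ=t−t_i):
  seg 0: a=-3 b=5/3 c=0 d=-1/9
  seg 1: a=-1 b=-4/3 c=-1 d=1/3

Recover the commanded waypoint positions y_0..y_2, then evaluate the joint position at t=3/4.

y_0 = S_0(0) = a_0 = -3
y_1 = S_1(0) = a_1 = -1
y_2 = S_1(1) = -3
t_q=3/4 is in segment 0 (τ=3/4); S_0(τ)=-115/64

y_0=-3 y_1=-1 y_2=-3
S(3/4) = -115/64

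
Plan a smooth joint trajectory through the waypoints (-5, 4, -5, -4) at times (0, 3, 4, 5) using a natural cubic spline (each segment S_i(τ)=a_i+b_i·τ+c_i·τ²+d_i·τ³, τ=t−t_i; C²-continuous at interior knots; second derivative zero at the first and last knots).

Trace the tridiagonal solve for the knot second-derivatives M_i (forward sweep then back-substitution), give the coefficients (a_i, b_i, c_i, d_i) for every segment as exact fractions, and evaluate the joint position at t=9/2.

  seg 0: a=-5 b=267/31 c=0 d=-58/93
  seg 1: a=4 b=-255/31 c=-174/31 d=150/31
  seg 2: a=-5 b=-153/31 c=276/31 d=-92/31
S(9/2) = -174/31

Δ: Δ0=3, Δ1=-9, Δ2=1
row 1: diag=8, rhs=-72; c'=1/8, d'=-9
row 2: denom=4−1·1/8=31/8; d'=(60−1·-9)/(31/8)=552/31
back: M2=552/31
back: M1=-9−1/8·552/31=-348/31
M: M0=0, M1=-348/31, M2=552/31, M3=0
seg 0: a=-5, c=M0/2=0, d=(M1−M0)/(6·3)=-58/93, b=Δ0−h0·(2M0+M1)/6=267/31
seg 1: a=4, c=M1/2=-174/31, d=(M2−M1)/(6·1)=150/31, b=Δ1−h1·(2M1+M2)/6=-255/31
seg 2: a=-5, c=M2/2=276/31, d=(M3−M2)/(6·1)=-92/31, b=Δ2−h2·(2M2+M3)/6=-153/31
t_q=9/2 → seg 2, τ=1/2; S=-5+-153/31·τ+276/31·τ²+-92/31·τ³=-174/31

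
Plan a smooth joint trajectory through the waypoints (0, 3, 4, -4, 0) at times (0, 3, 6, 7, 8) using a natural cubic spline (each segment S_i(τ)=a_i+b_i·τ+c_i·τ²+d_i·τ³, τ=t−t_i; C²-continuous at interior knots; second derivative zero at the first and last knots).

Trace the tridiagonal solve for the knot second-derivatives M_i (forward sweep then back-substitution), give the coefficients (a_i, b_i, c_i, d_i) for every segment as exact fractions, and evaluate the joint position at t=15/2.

  seg 0: a=0 b=-5/168 c=0 d=173/1512
  seg 1: a=3 b=257/84 c=173/168 d=-977/1512
  seg 2: a=4 b=-197/24 c=-67/14 d=839/168
  seg 3: a=-4 b=-235/84 c=571/56 d=-571/168
S(15/2) = -1467/448

Δ: Δ0=1, Δ1=1/3, Δ2=-8, Δ3=4
row 1: diag=12, rhs=-4; c'=1/4, d'=-1/3
row 2: denom=8−3·1/4=29/4; d'=(-50−3·-1/3)/(29/4)=-196/29
row 3: denom=4−1·4/29=112/29; d'=(72−1·-196/29)/(112/29)=571/28
back: M3=571/28
back: M2=-196/29−4/29·571/28=-67/7
back: M1=-1/3−1/4·-67/7=173/84
M: M0=0, M1=173/84, M2=-67/7, M3=571/28, M4=0
seg 0: a=0, c=M0/2=0, d=(M1−M0)/(6·3)=173/1512, b=Δ0−h0·(2M0+M1)/6=-5/168
seg 1: a=3, c=M1/2=173/168, d=(M2−M1)/(6·3)=-977/1512, b=Δ1−h1·(2M1+M2)/6=257/84
seg 2: a=4, c=M2/2=-67/14, d=(M3−M2)/(6·1)=839/168, b=Δ2−h2·(2M2+M3)/6=-197/24
seg 3: a=-4, c=M3/2=571/56, d=(M4−M3)/(6·1)=-571/168, b=Δ3−h3·(2M3+M4)/6=-235/84
t_q=15/2 → seg 3, τ=1/2; S=-4+-235/84·τ+571/56·τ²+-571/168·τ³=-1467/448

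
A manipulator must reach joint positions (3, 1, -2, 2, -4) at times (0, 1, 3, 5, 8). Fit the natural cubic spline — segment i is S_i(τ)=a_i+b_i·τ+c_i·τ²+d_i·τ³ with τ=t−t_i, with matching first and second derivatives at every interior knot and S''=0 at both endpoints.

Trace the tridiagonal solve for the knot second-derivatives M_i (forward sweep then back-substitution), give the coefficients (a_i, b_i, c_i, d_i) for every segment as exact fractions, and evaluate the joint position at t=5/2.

Δ: Δ0=-2, Δ1=-3/2, Δ2=2, Δ3=-2
row 1: diag=6, rhs=3; c'=1/3, d'=1/2
row 2: denom=8−2·1/3=22/3; d'=(21−2·1/2)/(22/3)=30/11
row 3: denom=10−2·3/11=104/11; d'=(-24−2·30/11)/(104/11)=-81/26
back: M3=-81/26
back: M2=30/11−3/11·-81/26=93/26
back: M1=1/2−1/3·93/26=-9/13
M: M0=0, M1=-9/13, M2=93/26, M3=-81/26, M4=0
seg 0: a=3, c=M0/2=0, d=(M1−M0)/(6·1)=-3/26, b=Δ0−h0·(2M0+M1)/6=-49/26
seg 1: a=1, c=M1/2=-9/26, d=(M2−M1)/(6·2)=37/104, b=Δ1−h1·(2M1+M2)/6=-29/13
seg 2: a=-2, c=M2/2=93/52, d=(M3−M2)/(6·2)=-29/52, b=Δ2−h2·(2M2+M3)/6=17/26
seg 3: a=2, c=M3/2=-81/52, d=(M4−M3)/(6·3)=9/52, b=Δ3−h3·(2M3+M4)/6=29/26
t_q=5/2 → seg 1, τ=3/2; S=1+-29/13·τ+-9/26·τ²+37/104·τ³=-1601/832

  seg 0: a=3 b=-49/26 c=0 d=-3/26
  seg 1: a=1 b=-29/13 c=-9/26 d=37/104
  seg 2: a=-2 b=17/26 c=93/52 d=-29/52
  seg 3: a=2 b=29/26 c=-81/52 d=9/52
S(5/2) = -1601/832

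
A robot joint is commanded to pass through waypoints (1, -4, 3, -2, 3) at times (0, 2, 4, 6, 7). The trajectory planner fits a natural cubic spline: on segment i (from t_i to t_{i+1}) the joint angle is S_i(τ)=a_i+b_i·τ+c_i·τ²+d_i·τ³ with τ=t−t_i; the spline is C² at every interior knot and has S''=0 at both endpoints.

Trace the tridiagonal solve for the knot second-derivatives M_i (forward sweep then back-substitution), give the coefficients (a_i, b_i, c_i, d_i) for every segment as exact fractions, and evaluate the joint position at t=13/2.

Δ: Δ0=-5/2, Δ1=7/2, Δ2=-5/2, Δ3=5
row 1: diag=8, rhs=36; c'=1/4, d'=9/2
row 2: denom=8−2·1/4=15/2; d'=(-36−2·9/2)/(15/2)=-6
row 3: denom=6−2·4/15=82/15; d'=(45−2·-6)/(82/15)=855/82
back: M3=855/82
back: M2=-6−4/15·855/82=-360/41
back: M1=9/2−1/4·-360/41=549/82
M: M0=0, M1=549/82, M2=-360/41, M3=855/82, M4=0
seg 0: a=1, c=M0/2=0, d=(M1−M0)/(6·2)=183/328, b=Δ0−h0·(2M0+M1)/6=-194/41
seg 1: a=-4, c=M1/2=549/164, d=(M2−M1)/(6·2)=-423/328, b=Δ1−h1·(2M1+M2)/6=161/82
seg 2: a=3, c=M2/2=-180/41, d=(M3−M2)/(6·2)=525/328, b=Δ2−h2·(2M2+M3)/6=-5/41
seg 3: a=-2, c=M3/2=855/164, d=(M4−M3)/(6·1)=-285/164, b=Δ3−h3·(2M3+M4)/6=125/82
t_q=13/2 → seg 3, τ=1/2; S=-2+125/82·τ+855/164·τ²+-285/164·τ³=-199/1312

  seg 0: a=1 b=-194/41 c=0 d=183/328
  seg 1: a=-4 b=161/82 c=549/164 d=-423/328
  seg 2: a=3 b=-5/41 c=-180/41 d=525/328
  seg 3: a=-2 b=125/82 c=855/164 d=-285/164
S(13/2) = -199/1312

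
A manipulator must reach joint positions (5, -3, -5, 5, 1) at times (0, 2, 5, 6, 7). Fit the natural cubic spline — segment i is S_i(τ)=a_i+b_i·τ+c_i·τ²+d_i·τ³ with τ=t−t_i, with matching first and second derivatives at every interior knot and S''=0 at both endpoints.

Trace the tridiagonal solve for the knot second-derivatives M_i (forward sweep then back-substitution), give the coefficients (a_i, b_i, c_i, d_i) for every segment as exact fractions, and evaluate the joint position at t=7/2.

  seg 0: a=5 b=-1444/411 c=0 d=-50/411
  seg 1: a=-3 b=-2044/411 c=-100/137 d=890/1233
  seg 2: a=-5 b=4166/411 c=790/137 d=-2426/411
  seg 3: a=5 b=1628/411 c=-1636/137 d=1636/411
S(7/2) = -5297/548

Δ: Δ0=-4, Δ1=-2/3, Δ2=10, Δ3=-4
row 1: diag=10, rhs=20; c'=3/10, d'=2
row 2: denom=8−3·3/10=71/10; d'=(64−3·2)/(71/10)=580/71
row 3: denom=4−1·10/71=274/71; d'=(-84−1·580/71)/(274/71)=-3272/137
back: M3=-3272/137
back: M2=580/71−10/71·-3272/137=1580/137
back: M1=2−3/10·1580/137=-200/137
M: M0=0, M1=-200/137, M2=1580/137, M3=-3272/137, M4=0
seg 0: a=5, c=M0/2=0, d=(M1−M0)/(6·2)=-50/411, b=Δ0−h0·(2M0+M1)/6=-1444/411
seg 1: a=-3, c=M1/2=-100/137, d=(M2−M1)/(6·3)=890/1233, b=Δ1−h1·(2M1+M2)/6=-2044/411
seg 2: a=-5, c=M2/2=790/137, d=(M3−M2)/(6·1)=-2426/411, b=Δ2−h2·(2M2+M3)/6=4166/411
seg 3: a=5, c=M3/2=-1636/137, d=(M4−M3)/(6·1)=1636/411, b=Δ3−h3·(2M3+M4)/6=1628/411
t_q=7/2 → seg 1, τ=3/2; S=-3+-2044/411·τ+-100/137·τ²+890/1233·τ³=-5297/548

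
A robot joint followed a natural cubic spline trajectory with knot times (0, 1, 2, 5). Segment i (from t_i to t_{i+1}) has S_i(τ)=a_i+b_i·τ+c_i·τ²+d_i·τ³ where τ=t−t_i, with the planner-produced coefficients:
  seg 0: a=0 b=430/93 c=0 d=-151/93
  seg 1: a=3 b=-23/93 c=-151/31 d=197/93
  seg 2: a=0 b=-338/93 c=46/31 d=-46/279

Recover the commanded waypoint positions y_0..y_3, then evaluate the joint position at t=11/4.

y_0=0 y_1=3 y_2=0 y_3=-2
S(11/4) = -1945/992

y_0 = S_0(0) = a_0 = 0
y_1 = S_1(0) = a_1 = 3
y_2 = S_2(0) = a_2 = 0
y_3 = S_2(3) = -2
t_q=11/4 is in segment 2 (τ=3/4); S_2(τ)=-1945/992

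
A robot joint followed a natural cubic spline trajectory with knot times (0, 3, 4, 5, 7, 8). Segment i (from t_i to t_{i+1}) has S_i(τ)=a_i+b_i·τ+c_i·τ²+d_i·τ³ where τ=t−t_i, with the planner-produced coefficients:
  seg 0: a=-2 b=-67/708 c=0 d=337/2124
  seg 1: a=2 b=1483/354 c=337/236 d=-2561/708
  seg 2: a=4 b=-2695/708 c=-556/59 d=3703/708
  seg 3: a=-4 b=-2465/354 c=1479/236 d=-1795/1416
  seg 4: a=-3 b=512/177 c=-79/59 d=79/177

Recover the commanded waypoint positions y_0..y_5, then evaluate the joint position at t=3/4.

y_0 = S_0(0) = a_0 = -2
y_1 = S_1(0) = a_1 = 2
y_2 = S_2(0) = a_2 = 4
y_3 = S_3(0) = a_3 = -4
y_4 = S_4(0) = a_4 = -3
y_5 = S_4(1) = -1
t_q=3/4 is in segment 0 (τ=3/4); S_0(τ)=-30269/15104

y_0=-2 y_1=2 y_2=4 y_3=-4 y_4=-3 y_5=-1
S(3/4) = -30269/15104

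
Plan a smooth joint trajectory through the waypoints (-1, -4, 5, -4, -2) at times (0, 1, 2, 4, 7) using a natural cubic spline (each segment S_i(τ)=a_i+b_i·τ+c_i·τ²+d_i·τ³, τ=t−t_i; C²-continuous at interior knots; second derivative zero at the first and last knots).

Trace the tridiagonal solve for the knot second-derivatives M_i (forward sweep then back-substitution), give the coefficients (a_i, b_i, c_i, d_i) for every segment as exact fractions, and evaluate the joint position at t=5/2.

  seg 0: a=-1 b=-2189/321 c=0 d=1226/321
  seg 1: a=-4 b=1489/321 c=1226/107 d=-2278/321
  seg 2: a=5 b=2011/321 c=-1052/107 d=5713/2568
  seg 3: a=-4 b=-4087/642 c=1505/428 d=-1505/3852
S(5/2) = 40763/6848

Δ: Δ0=-3, Δ1=9, Δ2=-9/2, Δ3=2/3
row 1: diag=4, rhs=72; c'=1/4, d'=18
row 2: denom=6−1·1/4=23/4; d'=(-81−1·18)/(23/4)=-396/23
row 3: denom=10−2·8/23=214/23; d'=(31−2·-396/23)/(214/23)=1505/214
back: M3=1505/214
back: M2=-396/23−8/23·1505/214=-2104/107
back: M1=18−1/4·-2104/107=2452/107
M: M0=0, M1=2452/107, M2=-2104/107, M3=1505/214, M4=0
seg 0: a=-1, c=M0/2=0, d=(M1−M0)/(6·1)=1226/321, b=Δ0−h0·(2M0+M1)/6=-2189/321
seg 1: a=-4, c=M1/2=1226/107, d=(M2−M1)/(6·1)=-2278/321, b=Δ1−h1·(2M1+M2)/6=1489/321
seg 2: a=5, c=M2/2=-1052/107, d=(M3−M2)/(6·2)=5713/2568, b=Δ2−h2·(2M2+M3)/6=2011/321
seg 3: a=-4, c=M3/2=1505/428, d=(M4−M3)/(6·3)=-1505/3852, b=Δ3−h3·(2M3+M4)/6=-4087/642
t_q=5/2 → seg 2, τ=1/2; S=5+2011/321·τ+-1052/107·τ²+5713/2568·τ³=40763/6848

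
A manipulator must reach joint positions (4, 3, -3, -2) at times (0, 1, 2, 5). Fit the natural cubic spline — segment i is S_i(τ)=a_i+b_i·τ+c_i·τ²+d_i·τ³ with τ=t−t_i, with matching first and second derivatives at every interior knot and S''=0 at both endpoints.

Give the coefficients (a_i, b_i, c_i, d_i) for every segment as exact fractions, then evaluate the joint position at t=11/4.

  seg 0: a=4 b=46/93 c=0 d=-139/93
  seg 1: a=3 b=-371/93 c=-139/31 d=230/93
  seg 2: a=-3 b=-515/93 c=91/31 d=-91/279
S(11/4) = -11189/1984

Δ: Δ0=-1, Δ1=-6, Δ2=1/3
row 1: diag=4, rhs=-30; c'=1/4, d'=-15/2
row 2: denom=8−1·1/4=31/4; d'=(38−1·-15/2)/(31/4)=182/31
back: M2=182/31
back: M1=-15/2−1/4·182/31=-278/31
M: M0=0, M1=-278/31, M2=182/31, M3=0
seg 0: a=4, c=M0/2=0, d=(M1−M0)/(6·1)=-139/93, b=Δ0−h0·(2M0+M1)/6=46/93
seg 1: a=3, c=M1/2=-139/31, d=(M2−M1)/(6·1)=230/93, b=Δ1−h1·(2M1+M2)/6=-371/93
seg 2: a=-3, c=M2/2=91/31, d=(M3−M2)/(6·3)=-91/279, b=Δ2−h2·(2M2+M3)/6=-515/93
t_q=11/4 → seg 2, τ=3/4; S=-3+-515/93·τ+91/31·τ²+-91/279·τ³=-11189/1984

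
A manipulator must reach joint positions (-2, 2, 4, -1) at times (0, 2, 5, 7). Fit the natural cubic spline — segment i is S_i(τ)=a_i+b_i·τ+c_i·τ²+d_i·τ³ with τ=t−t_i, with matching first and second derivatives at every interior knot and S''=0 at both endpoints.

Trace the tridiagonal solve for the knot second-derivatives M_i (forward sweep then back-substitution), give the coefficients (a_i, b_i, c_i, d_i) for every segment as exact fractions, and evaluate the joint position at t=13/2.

  seg 0: a=-2 b=569/273 c=0 d=-23/1092
  seg 1: a=2 b=500/273 c=-23/182 d=-11/126
  seg 2: a=4 b=-701/546 c=-83/91 d=83/546
S(13/2) = 779/1456

Δ: Δ0=2, Δ1=2/3, Δ2=-5/2
row 1: diag=10, rhs=-8; c'=3/10, d'=-4/5
row 2: denom=10−3·3/10=91/10; d'=(-19−3·-4/5)/(91/10)=-166/91
back: M2=-166/91
back: M1=-4/5−3/10·-166/91=-23/91
M: M0=0, M1=-23/91, M2=-166/91, M3=0
seg 0: a=-2, c=M0/2=0, d=(M1−M0)/(6·2)=-23/1092, b=Δ0−h0·(2M0+M1)/6=569/273
seg 1: a=2, c=M1/2=-23/182, d=(M2−M1)/(6·3)=-11/126, b=Δ1−h1·(2M1+M2)/6=500/273
seg 2: a=4, c=M2/2=-83/91, d=(M3−M2)/(6·2)=83/546, b=Δ2−h2·(2M2+M3)/6=-701/546
t_q=13/2 → seg 2, τ=3/2; S=4+-701/546·τ+-83/91·τ²+83/546·τ³=779/1456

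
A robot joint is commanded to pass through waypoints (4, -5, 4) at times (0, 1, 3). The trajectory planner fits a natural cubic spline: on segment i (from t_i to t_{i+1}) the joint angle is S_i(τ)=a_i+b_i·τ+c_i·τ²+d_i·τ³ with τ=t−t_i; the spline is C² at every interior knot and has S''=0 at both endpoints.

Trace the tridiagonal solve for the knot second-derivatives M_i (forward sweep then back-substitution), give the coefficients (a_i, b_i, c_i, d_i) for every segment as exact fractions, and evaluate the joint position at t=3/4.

  seg 0: a=4 b=-45/4 c=0 d=9/4
  seg 1: a=-5 b=-9/2 c=27/4 d=-9/8
S(3/4) = -893/256

Δ: Δ0=-9, Δ1=9/2
row 1: diag=6, rhs=81; c'=1/3, d'=27/2
back: M1=27/2
M: M0=0, M1=27/2, M2=0
seg 0: a=4, c=M0/2=0, d=(M1−M0)/(6·1)=9/4, b=Δ0−h0·(2M0+M1)/6=-45/4
seg 1: a=-5, c=M1/2=27/4, d=(M2−M1)/(6·2)=-9/8, b=Δ1−h1·(2M1+M2)/6=-9/2
t_q=3/4 → seg 0, τ=3/4; S=4+-45/4·τ+0·τ²+9/4·τ³=-893/256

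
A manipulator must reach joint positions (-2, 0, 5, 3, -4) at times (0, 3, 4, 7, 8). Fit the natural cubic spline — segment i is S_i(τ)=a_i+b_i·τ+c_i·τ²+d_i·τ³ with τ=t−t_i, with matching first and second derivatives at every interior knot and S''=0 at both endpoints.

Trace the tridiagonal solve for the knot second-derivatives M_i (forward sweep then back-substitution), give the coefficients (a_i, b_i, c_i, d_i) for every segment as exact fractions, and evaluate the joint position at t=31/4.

Δ: Δ0=2/3, Δ1=5, Δ2=-2/3, Δ3=-7
row 1: diag=8, rhs=26; c'=1/8, d'=13/4
row 2: denom=8−1·1/8=63/8; d'=(-34−1·13/4)/(63/8)=-298/63
row 3: denom=8−3·8/21=48/7; d'=(-38−3·-298/63)/(48/7)=-125/36
back: M3=-125/36
back: M2=-298/63−8/21·-125/36=-92/27
back: M1=13/4−1/8·-92/27=397/108
M: M0=0, M1=397/108, M2=-92/27, M3=-125/36, M4=0
seg 0: a=-2, c=M0/2=0, d=(M1−M0)/(6·3)=397/1944, b=Δ0−h0·(2M0+M1)/6=-253/216
seg 1: a=0, c=M1/2=397/216, d=(M2−M1)/(6·1)=-85/72, b=Δ1−h1·(2M1+M2)/6=469/108
seg 2: a=5, c=M2/2=-46/27, d=(M3−M2)/(6·3)=-7/1944, b=Δ2−h2·(2M2+M3)/6=967/216
seg 3: a=3, c=M3/2=-125/72, d=(M4−M3)/(6·1)=125/216, b=Δ3−h3·(2M3+M4)/6=-631/108
t_q=31/4 → seg 3, τ=3/4; S=3+-631/108·τ+-125/72·τ²+125/216·τ³=-9743/4608

  seg 0: a=-2 b=-253/216 c=0 d=397/1944
  seg 1: a=0 b=469/108 c=397/216 d=-85/72
  seg 2: a=5 b=967/216 c=-46/27 d=-7/1944
  seg 3: a=3 b=-631/108 c=-125/72 d=125/216
S(31/4) = -9743/4608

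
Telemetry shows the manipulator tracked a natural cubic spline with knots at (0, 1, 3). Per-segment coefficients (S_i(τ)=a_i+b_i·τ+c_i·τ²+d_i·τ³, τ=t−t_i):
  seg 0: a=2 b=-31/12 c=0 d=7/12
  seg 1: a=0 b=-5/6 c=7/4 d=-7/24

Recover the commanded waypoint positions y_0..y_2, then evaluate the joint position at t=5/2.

y_0=2 y_1=0 y_2=3
S(5/2) = 109/64

y_0 = S_0(0) = a_0 = 2
y_1 = S_1(0) = a_1 = 0
y_2 = S_1(2) = 3
t_q=5/2 is in segment 1 (τ=3/2); S_1(τ)=109/64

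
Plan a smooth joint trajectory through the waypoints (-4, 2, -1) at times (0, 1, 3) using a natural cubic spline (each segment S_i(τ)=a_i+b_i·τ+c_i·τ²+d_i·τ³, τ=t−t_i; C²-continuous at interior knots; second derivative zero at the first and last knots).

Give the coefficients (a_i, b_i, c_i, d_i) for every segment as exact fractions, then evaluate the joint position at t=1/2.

Δ: Δ0=6, Δ1=-3/2
row 1: diag=6, rhs=-45; c'=1/3, d'=-15/2
back: M1=-15/2
M: M0=0, M1=-15/2, M2=0
seg 0: a=-4, c=M0/2=0, d=(M1−M0)/(6·1)=-5/4, b=Δ0−h0·(2M0+M1)/6=29/4
seg 1: a=2, c=M1/2=-15/4, d=(M2−M1)/(6·2)=5/8, b=Δ1−h1·(2M1+M2)/6=7/2
t_q=1/2 → seg 0, τ=1/2; S=-4+29/4·τ+0·τ²+-5/4·τ³=-17/32

  seg 0: a=-4 b=29/4 c=0 d=-5/4
  seg 1: a=2 b=7/2 c=-15/4 d=5/8
S(1/2) = -17/32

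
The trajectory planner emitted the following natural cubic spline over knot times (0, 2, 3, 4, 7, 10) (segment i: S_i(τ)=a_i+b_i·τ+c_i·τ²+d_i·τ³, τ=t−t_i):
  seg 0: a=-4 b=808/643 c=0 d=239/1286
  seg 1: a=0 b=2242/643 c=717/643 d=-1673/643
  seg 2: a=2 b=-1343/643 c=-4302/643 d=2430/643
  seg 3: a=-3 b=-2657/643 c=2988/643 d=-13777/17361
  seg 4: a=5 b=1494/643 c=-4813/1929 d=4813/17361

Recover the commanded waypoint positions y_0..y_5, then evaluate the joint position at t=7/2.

y_0 = S_0(0) = a_0 = -4
y_1 = S_1(0) = a_1 = 0
y_2 = S_2(0) = a_2 = 2
y_3 = S_3(0) = a_3 = -3
y_4 = S_4(0) = a_4 = 5
y_5 = S_4(3) = -3
t_q=7/2 is in segment 2 (τ=1/2); S_2(τ)=-629/2572

y_0=-4 y_1=0 y_2=2 y_3=-3 y_4=5 y_5=-3
S(7/2) = -629/2572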